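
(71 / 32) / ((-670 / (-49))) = 3479 / 21440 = 0.16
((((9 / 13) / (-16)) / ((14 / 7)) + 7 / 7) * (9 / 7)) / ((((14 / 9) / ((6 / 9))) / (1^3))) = 10989 / 20384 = 0.54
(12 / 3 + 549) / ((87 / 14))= 7742 / 87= 88.99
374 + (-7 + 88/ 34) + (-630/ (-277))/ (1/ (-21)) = 1515481/ 4709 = 321.83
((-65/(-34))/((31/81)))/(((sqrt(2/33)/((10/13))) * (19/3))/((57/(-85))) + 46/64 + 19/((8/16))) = 157697280 * sqrt(66)/126429527071 + 278989991280/2149301960207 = 0.14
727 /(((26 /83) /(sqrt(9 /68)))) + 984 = 181023 * sqrt(17) /884 + 984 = 1828.32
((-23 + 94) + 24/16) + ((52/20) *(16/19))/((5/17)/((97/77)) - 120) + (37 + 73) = 182.48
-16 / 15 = -1.07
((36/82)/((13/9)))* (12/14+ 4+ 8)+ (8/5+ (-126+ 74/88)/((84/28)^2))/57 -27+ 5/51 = -166146267949/7158371220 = -23.21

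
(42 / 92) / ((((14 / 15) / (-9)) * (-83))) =405 / 7636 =0.05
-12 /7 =-1.71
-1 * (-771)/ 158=771/ 158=4.88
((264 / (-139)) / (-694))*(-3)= -396 / 48233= -0.01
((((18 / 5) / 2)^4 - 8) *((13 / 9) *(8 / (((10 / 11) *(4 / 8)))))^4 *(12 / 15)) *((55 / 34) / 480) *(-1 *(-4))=7352578919189504 / 653537109375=11250.44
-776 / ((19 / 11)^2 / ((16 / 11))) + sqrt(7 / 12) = -377.56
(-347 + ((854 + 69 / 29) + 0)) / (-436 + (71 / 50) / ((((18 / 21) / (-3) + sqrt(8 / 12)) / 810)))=-3993019320 / 159682551143 + 20813674140* sqrt(6) / 159682551143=0.29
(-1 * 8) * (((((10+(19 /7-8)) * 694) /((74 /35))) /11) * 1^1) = -41640 /37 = -1125.41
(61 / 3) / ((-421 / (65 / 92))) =-3965 / 116196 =-0.03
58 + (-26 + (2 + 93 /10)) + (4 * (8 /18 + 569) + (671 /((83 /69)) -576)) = 17202641 /7470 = 2302.90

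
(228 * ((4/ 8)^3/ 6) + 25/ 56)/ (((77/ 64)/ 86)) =200208/ 539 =371.44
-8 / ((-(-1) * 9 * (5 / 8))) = -64 / 45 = -1.42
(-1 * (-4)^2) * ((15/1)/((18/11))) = -440/3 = -146.67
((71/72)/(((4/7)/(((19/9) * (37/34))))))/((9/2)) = 0.88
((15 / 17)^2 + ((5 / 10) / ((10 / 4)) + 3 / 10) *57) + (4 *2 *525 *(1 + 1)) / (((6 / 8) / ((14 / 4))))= 22674523 / 578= 39229.28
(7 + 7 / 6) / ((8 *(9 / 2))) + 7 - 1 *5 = 481 / 216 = 2.23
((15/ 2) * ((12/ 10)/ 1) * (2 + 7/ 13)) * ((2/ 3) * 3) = 594/ 13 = 45.69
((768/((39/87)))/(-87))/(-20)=0.98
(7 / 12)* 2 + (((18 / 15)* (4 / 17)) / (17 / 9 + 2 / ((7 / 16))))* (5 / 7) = 49729 / 41514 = 1.20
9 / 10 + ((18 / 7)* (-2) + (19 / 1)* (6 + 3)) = 11673 / 70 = 166.76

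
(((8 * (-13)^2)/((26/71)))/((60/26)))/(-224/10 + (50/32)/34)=-13054912/182409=-71.57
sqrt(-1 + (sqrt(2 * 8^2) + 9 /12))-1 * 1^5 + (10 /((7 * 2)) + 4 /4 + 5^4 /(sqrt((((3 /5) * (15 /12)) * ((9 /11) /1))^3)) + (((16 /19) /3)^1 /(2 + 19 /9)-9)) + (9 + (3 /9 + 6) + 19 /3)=sqrt(-1 + 32 * sqrt(2)) /2 + 198551 /14763 + 55000 * sqrt(33) /243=1316.99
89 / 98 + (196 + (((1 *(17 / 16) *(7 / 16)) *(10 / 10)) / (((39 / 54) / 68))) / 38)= 153415631 / 774592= 198.06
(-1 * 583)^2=339889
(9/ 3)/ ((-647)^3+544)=-3/ 270839479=-0.00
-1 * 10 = -10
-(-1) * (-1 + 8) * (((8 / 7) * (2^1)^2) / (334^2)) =8 / 27889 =0.00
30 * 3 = 90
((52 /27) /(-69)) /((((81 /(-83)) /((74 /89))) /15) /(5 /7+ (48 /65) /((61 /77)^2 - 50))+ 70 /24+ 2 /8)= -14874476367452 /1627910837142939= -0.01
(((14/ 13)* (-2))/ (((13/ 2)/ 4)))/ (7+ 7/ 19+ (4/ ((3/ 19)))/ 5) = -7980/ 74867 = -0.11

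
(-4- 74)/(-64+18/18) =26/21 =1.24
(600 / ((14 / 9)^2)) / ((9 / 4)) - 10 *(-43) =26470 / 49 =540.20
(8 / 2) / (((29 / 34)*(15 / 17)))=2312 / 435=5.31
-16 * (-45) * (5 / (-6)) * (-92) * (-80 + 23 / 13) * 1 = -56138400 / 13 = -4318338.46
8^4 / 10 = 2048 / 5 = 409.60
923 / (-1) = -923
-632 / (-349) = 632 / 349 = 1.81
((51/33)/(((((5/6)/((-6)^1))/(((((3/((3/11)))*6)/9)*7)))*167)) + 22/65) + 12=96806/10855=8.92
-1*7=-7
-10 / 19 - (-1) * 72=1358 / 19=71.47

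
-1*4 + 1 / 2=-7 / 2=-3.50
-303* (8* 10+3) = -25149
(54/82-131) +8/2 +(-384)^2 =6040516/41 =147329.66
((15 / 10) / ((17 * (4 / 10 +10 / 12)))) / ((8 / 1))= 45 / 5032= 0.01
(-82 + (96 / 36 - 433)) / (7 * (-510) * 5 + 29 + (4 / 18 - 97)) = 4611 / 161260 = 0.03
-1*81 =-81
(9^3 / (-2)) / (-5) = 729 / 10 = 72.90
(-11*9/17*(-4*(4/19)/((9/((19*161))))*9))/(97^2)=255024/159953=1.59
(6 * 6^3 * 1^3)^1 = 1296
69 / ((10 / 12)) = 414 / 5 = 82.80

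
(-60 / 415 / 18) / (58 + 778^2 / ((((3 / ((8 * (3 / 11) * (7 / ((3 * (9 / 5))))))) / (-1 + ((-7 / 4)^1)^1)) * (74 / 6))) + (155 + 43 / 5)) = 555 / 8776438094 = 0.00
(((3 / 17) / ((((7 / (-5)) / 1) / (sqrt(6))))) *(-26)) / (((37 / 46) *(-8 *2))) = -4485 *sqrt(6) / 17612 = -0.62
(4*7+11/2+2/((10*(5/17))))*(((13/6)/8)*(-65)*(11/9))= -3177031/4320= -735.42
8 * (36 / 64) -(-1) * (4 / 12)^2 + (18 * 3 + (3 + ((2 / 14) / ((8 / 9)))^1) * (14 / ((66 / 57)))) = 76687 / 792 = 96.83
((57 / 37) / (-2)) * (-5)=285 / 74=3.85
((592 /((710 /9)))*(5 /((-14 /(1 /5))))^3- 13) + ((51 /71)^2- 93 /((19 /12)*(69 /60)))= -240138464851 /3778002655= -63.56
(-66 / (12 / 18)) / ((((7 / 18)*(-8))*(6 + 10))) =891 / 448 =1.99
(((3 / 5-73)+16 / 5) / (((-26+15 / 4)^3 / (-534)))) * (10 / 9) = -88576 / 23763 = -3.73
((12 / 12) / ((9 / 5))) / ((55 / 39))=13 / 33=0.39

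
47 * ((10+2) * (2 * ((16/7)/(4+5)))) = 6016/21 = 286.48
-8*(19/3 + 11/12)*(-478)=27724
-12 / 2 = -6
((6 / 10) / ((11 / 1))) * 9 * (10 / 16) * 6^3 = 729 / 11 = 66.27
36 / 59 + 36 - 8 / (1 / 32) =-12944 / 59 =-219.39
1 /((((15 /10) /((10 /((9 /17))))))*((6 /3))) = 170 /27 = 6.30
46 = 46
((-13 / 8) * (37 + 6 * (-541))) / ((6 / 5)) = 208585 / 48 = 4345.52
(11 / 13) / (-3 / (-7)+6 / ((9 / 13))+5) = 231 / 3848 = 0.06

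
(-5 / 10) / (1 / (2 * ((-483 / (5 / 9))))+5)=-4347 / 43465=-0.10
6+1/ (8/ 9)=57/ 8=7.12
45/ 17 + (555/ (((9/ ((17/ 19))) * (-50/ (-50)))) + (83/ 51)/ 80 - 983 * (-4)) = 103097539/ 25840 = 3989.84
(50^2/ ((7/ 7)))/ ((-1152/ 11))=-6875/ 288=-23.87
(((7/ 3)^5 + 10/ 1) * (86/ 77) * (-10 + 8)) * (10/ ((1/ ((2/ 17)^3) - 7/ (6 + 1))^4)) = -27105394688/ 2166122638680028875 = -0.00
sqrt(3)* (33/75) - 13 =-13 + 11* sqrt(3)/25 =-12.24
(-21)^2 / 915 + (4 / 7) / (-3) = 1867 / 6405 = 0.29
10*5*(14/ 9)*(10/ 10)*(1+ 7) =5600/ 9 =622.22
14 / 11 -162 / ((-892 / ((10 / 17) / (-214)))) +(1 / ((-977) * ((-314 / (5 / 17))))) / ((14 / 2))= 6095193809909 / 4790959542061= 1.27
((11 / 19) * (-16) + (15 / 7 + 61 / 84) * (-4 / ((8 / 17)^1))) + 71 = 119221 / 3192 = 37.35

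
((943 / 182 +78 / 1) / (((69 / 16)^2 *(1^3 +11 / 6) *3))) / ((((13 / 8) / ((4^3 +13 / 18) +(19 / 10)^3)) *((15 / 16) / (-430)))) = -490793912246272 / 46164441375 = -10631.43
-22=-22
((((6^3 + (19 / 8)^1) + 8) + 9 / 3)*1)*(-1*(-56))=12845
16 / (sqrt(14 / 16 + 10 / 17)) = 32 * sqrt(6766) / 199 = 13.23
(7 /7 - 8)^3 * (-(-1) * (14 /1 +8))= -7546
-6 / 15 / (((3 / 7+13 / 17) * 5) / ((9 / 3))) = -357 / 1775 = -0.20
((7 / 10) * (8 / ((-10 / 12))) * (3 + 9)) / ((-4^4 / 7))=441 / 200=2.20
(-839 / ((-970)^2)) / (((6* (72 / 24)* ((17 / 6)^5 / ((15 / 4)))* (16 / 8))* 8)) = -67959 / 1068754761040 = -0.00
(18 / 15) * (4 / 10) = 12 / 25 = 0.48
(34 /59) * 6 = 204 /59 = 3.46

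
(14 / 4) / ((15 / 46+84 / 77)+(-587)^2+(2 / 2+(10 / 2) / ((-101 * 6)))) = 536613 / 52828999246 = 0.00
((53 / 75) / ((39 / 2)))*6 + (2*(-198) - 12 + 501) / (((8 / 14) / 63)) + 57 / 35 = 279964121 / 27300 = 10255.10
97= 97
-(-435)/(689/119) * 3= 155295/689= 225.39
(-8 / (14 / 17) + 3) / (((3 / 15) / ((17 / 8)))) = -3995 / 56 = -71.34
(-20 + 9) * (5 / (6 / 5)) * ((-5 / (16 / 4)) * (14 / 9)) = 9625 / 108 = 89.12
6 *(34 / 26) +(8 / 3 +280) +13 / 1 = 11837 / 39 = 303.51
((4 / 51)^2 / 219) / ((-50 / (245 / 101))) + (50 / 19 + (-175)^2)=167395145962927 / 5465494305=30627.63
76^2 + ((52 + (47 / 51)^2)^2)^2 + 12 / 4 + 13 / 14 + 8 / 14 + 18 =714612615864811667279 / 91535889140802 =7806911.83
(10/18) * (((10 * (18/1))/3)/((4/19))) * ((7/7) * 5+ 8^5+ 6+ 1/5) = 5190040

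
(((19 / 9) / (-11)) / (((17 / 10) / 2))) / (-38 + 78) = -19 / 3366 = -0.01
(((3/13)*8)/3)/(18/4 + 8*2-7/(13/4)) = 16/477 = 0.03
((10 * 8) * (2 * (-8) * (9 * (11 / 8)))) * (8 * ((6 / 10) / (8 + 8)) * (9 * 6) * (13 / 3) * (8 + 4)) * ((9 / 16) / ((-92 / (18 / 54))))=625482 / 23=27194.87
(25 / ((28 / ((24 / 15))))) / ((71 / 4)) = 0.08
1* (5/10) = 1/2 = 0.50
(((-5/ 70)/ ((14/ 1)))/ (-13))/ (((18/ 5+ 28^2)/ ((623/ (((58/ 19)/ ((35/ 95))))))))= 445/ 11877008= 0.00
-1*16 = -16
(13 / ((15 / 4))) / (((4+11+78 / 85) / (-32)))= -28288 / 4059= -6.97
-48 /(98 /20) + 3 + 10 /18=-6.24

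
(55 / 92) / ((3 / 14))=385 / 138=2.79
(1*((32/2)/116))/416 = 1/3016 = 0.00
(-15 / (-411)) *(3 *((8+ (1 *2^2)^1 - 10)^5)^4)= 15728640 / 137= 114807.59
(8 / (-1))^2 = 64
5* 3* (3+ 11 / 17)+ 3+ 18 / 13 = 13059 / 221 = 59.09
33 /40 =0.82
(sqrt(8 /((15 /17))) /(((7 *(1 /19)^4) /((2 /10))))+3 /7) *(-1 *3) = -260642 *sqrt(510) /175 - 9 /7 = -33636.29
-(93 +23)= -116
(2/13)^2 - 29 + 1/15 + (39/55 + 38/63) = -16160623/585585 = -27.60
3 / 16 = 0.19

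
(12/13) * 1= 12/13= 0.92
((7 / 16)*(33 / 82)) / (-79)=-231 / 103648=-0.00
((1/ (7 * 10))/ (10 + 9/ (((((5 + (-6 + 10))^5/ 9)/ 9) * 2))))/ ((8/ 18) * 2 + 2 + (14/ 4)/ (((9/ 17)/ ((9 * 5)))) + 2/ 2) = 1458/ 307787375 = 0.00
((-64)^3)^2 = 68719476736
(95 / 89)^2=9025 / 7921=1.14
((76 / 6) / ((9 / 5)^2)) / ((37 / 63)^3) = 977550 / 50653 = 19.30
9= 9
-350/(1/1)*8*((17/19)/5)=-9520/19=-501.05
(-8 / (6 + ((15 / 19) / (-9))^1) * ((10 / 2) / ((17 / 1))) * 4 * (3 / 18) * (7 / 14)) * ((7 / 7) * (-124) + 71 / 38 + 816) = -31020 / 337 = -92.05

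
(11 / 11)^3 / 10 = 1 / 10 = 0.10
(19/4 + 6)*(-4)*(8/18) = -172/9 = -19.11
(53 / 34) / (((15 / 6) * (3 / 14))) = 742 / 255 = 2.91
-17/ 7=-2.43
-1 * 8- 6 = -14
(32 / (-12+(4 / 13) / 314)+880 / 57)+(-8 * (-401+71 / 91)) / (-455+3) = 5.69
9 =9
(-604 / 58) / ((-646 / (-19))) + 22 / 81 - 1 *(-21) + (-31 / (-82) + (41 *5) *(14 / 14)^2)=226.34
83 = 83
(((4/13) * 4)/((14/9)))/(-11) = -0.07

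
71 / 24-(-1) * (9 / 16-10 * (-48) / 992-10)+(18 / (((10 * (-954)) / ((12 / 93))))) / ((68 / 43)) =-40190137 / 6703440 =-6.00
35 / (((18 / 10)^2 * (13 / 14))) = 12250 / 1053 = 11.63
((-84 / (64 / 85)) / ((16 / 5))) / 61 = -8925 / 15616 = -0.57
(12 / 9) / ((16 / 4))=1 / 3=0.33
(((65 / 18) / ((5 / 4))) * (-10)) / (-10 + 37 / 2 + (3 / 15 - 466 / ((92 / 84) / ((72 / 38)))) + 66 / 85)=0.04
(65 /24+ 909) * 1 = 21881 /24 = 911.71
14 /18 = 7 /9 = 0.78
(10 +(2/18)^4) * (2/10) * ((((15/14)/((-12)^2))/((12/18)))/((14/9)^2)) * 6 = 1339/24192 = 0.06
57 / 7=8.14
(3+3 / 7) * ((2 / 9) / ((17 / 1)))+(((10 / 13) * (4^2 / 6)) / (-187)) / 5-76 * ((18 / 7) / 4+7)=-1744186 / 3003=-580.81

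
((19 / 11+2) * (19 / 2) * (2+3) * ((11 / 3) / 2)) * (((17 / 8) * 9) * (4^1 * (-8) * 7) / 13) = -1390515 / 13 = -106962.69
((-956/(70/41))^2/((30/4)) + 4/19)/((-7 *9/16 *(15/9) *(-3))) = 233522791232/109974375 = 2123.43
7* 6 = 42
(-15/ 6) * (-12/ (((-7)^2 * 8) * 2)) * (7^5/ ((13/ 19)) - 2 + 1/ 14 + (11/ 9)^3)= 16295494805/ 17336592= 939.95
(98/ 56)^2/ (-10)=-49/ 160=-0.31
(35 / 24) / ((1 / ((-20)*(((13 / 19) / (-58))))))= 2275 / 6612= 0.34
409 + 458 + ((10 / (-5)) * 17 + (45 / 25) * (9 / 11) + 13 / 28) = 1285803 / 1540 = 834.94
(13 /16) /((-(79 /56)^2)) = -0.41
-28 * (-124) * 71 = 246512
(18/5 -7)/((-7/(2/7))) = 34/245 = 0.14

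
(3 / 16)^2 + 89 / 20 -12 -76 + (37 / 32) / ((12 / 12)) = -105419 / 1280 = -82.36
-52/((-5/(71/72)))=923/90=10.26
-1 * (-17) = 17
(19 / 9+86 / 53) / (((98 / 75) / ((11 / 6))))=489775 / 93492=5.24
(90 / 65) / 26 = 9 / 169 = 0.05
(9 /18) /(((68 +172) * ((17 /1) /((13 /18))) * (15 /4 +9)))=13 /1872720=0.00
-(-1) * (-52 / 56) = -13 / 14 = -0.93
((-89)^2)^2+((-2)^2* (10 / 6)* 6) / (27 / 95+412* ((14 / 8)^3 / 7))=30109813289977 / 479897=62742241.13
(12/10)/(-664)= -3/1660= -0.00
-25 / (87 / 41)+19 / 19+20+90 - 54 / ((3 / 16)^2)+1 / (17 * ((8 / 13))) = -16998869 / 11832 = -1436.69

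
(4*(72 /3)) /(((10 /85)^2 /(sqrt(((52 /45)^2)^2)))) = 6251648 /675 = 9261.70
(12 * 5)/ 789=20/ 263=0.08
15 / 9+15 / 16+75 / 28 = 1775 / 336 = 5.28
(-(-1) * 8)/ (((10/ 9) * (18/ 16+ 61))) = 288/ 2485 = 0.12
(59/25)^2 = 5.57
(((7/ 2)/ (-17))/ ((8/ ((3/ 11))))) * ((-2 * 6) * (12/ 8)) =189/ 1496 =0.13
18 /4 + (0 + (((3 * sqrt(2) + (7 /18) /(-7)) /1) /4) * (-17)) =341 /72 - 51 * sqrt(2) /4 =-13.30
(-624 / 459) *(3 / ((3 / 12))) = -832 / 51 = -16.31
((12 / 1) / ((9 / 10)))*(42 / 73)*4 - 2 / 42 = 46967 / 1533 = 30.64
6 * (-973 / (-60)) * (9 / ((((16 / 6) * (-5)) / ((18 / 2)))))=-236439 / 400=-591.10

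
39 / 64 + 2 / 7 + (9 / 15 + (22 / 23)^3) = 2.37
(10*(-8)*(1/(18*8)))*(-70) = 350/9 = 38.89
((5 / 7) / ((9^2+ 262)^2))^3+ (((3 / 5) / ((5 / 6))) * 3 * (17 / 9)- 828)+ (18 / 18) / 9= -103530385728885273657374 / 125672819418738901575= -823.81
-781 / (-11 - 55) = 71 / 6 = 11.83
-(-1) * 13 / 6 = 13 / 6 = 2.17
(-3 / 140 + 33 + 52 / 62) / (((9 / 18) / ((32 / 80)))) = 146767 / 5425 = 27.05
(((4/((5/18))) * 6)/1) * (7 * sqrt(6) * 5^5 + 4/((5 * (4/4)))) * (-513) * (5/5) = -969570000 * sqrt(6) - 886464/25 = -2374987228.47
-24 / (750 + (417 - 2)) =-24 / 1165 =-0.02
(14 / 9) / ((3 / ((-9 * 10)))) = -140 / 3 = -46.67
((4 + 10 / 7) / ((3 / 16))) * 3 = 608 / 7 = 86.86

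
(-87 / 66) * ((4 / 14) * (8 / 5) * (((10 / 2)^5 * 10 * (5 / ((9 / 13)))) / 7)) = -19428.98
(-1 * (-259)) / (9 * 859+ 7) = 259 / 7738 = 0.03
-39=-39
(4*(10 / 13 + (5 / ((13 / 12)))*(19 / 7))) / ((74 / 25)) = 17.97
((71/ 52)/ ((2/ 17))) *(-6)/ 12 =-1207/ 208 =-5.80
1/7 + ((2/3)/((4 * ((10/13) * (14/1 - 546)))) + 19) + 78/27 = 2109721/95760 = 22.03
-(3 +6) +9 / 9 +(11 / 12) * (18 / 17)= -239 / 34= -7.03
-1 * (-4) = 4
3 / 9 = 1 / 3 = 0.33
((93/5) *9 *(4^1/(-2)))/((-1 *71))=1674/355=4.72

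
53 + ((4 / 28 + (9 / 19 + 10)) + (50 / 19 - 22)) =5885 / 133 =44.25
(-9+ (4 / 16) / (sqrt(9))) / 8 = -107 / 96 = -1.11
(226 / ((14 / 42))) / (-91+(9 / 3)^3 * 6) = 678 / 71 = 9.55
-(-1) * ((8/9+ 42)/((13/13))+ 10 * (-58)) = -4834/9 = -537.11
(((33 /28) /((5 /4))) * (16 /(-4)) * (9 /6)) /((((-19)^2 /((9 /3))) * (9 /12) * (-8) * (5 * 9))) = 11 /63175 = 0.00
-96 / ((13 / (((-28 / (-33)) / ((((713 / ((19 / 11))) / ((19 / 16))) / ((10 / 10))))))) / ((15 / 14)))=-21660 / 1121549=-0.02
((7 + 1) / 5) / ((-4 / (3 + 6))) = -18 / 5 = -3.60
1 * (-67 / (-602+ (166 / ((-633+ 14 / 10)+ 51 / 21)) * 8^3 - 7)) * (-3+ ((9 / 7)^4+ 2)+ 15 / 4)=77687555585 / 157366428436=0.49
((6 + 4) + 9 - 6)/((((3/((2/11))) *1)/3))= 26/11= 2.36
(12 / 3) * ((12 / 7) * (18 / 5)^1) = 864 / 35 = 24.69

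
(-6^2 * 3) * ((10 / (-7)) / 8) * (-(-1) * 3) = 405 / 7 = 57.86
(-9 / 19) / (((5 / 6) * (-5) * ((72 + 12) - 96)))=-9 / 950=-0.01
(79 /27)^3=493039 /19683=25.05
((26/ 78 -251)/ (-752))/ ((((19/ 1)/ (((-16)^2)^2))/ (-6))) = -131072/ 19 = -6898.53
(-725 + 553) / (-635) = 172 / 635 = 0.27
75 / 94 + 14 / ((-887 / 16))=45469 / 83378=0.55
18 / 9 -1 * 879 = -877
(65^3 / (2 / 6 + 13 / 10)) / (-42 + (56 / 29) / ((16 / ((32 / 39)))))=-931802625 / 232211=-4012.74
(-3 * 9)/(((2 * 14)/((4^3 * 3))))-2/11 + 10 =-13500/77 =-175.32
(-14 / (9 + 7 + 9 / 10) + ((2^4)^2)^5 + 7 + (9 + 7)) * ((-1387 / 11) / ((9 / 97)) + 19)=-1473323368893432.81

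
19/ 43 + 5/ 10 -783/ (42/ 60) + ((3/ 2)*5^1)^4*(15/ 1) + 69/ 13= 2901794127/ 62608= 46348.62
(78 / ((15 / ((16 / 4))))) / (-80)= -13 / 50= -0.26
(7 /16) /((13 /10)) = 35 /104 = 0.34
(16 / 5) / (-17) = -0.19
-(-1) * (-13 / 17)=-13 / 17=-0.76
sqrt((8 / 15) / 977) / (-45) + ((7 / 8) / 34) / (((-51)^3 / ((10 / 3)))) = -0.00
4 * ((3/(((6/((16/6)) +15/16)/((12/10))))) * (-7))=-2688/85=-31.62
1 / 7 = 0.14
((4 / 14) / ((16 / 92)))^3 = 12167 / 2744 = 4.43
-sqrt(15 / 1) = -sqrt(15) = -3.87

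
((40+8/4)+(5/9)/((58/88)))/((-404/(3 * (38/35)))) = -106229/307545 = -0.35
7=7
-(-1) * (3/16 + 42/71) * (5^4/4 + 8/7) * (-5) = -19500975/31808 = -613.08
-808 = -808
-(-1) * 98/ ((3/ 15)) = 490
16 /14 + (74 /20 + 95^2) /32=634569 /2240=283.29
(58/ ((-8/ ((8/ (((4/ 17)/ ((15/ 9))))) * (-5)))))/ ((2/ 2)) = 12325/ 6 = 2054.17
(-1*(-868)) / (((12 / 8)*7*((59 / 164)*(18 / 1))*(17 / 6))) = 40672 / 9027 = 4.51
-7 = -7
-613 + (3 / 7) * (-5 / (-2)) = -8567 / 14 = -611.93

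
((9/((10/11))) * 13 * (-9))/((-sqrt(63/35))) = 3861 * sqrt(5)/10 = 863.35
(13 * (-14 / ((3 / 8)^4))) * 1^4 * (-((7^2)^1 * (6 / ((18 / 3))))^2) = 1789878272 / 81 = 22097262.62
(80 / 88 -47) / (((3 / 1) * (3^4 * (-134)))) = 0.00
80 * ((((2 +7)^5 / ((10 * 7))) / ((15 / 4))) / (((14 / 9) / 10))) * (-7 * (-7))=5668704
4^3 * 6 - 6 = 378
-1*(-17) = 17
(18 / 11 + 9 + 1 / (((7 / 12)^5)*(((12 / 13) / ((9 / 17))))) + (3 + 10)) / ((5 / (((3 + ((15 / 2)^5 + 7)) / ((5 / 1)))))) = 3835478679877 / 125716360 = 30508.99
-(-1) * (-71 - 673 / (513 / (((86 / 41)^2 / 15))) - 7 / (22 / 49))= -86.98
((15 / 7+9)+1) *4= 340 / 7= 48.57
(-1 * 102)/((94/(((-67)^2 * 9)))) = -2060451/47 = -43839.38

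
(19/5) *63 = 239.40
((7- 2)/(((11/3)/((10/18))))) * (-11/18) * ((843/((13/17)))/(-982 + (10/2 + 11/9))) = 0.52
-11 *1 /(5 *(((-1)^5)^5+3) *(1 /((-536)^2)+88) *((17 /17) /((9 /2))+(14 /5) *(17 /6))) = -14221152 /9278511983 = -0.00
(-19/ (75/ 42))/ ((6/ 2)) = -266/ 75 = -3.55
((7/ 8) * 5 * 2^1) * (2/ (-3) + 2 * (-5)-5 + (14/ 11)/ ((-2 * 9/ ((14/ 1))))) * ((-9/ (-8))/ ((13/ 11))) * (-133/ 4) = 7676095/ 1664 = 4613.04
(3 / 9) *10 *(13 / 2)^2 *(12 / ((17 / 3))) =298.24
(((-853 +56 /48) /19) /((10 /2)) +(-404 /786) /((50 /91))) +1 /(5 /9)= -53069 /6550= -8.10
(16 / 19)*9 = 144 / 19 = 7.58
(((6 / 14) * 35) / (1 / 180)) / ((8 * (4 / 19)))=12825 / 8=1603.12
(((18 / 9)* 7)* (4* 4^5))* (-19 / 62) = -544768 / 31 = -17573.16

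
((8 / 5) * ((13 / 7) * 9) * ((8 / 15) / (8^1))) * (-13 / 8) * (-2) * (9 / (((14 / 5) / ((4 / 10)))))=9126 / 1225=7.45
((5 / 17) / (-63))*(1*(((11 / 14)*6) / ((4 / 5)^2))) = -1375 / 39984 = -0.03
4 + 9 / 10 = 4.90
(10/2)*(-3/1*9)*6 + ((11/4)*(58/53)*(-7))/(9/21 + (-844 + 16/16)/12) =-83896888/103615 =-809.70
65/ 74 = 0.88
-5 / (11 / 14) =-70 / 11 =-6.36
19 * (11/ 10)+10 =309/ 10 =30.90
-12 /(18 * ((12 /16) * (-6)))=4 /27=0.15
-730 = -730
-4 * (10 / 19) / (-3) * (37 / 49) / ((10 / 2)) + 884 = 2469308 / 2793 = 884.11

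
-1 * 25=-25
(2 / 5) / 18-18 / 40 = -77 / 180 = -0.43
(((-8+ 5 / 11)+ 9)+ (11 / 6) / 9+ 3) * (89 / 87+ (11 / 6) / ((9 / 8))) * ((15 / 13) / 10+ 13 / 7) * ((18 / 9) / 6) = 2063194181 / 253945692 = 8.12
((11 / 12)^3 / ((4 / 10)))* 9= 6655 / 384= 17.33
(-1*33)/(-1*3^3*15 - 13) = 3/38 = 0.08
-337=-337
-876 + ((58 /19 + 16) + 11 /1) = -16073 /19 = -845.95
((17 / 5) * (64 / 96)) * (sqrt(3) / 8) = 17 * sqrt(3) / 60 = 0.49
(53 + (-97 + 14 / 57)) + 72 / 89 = -217862 / 5073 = -42.95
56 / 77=8 / 11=0.73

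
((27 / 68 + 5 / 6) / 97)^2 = 63001 / 391564944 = 0.00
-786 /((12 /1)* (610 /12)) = -393 /305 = -1.29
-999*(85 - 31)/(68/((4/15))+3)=-8991/43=-209.09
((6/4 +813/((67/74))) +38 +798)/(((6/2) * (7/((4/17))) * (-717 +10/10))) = -232549/8563002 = -0.03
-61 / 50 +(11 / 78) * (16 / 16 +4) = -502 / 975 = -0.51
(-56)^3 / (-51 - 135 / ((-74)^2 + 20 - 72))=45359104 / 13179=3441.77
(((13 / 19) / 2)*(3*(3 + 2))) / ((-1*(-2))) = 195 / 76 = 2.57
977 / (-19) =-977 / 19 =-51.42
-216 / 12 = -18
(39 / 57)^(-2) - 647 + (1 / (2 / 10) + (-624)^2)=65696407 / 169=388736.14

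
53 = 53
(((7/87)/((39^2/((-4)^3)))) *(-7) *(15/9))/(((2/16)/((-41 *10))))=-51430400/396981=-129.55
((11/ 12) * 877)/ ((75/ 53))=511291/ 900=568.10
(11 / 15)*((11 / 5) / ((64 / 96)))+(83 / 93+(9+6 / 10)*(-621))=-27706037 / 4650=-5958.29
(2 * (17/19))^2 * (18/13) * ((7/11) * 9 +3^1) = 1997568/51623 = 38.70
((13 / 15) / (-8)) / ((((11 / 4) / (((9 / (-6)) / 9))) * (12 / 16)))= 13 / 1485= 0.01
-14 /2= -7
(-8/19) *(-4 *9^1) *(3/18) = 2.53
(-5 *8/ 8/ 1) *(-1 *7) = 35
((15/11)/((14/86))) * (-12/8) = -1935/154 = -12.56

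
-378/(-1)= 378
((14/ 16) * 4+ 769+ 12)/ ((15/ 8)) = 2092/ 5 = 418.40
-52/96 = -13/24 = -0.54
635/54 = 11.76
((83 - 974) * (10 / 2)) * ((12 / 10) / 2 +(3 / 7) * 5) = -85536 / 7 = -12219.43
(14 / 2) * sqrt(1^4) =7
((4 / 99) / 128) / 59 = 1 / 186912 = 0.00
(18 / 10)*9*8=648 / 5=129.60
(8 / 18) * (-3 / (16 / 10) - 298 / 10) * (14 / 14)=-14.08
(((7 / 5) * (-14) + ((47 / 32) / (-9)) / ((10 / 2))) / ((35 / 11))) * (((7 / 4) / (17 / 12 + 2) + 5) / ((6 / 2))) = -35140853 / 3099600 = -11.34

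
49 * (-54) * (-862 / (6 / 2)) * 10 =7602840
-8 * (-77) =616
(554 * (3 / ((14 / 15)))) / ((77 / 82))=1022130 / 539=1896.35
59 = 59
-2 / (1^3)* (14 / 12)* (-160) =1120 / 3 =373.33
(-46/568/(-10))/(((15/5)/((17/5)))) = 391/42600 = 0.01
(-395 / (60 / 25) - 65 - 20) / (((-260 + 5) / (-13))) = -7787 / 612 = -12.72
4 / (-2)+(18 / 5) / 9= -8 / 5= -1.60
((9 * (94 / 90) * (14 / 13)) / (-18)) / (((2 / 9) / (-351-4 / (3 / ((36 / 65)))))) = 7521927 / 8450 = 890.17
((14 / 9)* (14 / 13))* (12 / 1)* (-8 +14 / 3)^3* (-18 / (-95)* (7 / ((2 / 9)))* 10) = -10976000 / 247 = -44437.25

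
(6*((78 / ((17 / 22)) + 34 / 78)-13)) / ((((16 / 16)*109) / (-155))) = -18164140 / 24089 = -754.04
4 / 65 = 0.06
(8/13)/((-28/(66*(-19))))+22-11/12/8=431959/8736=49.45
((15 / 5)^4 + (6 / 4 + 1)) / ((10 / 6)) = 501 / 10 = 50.10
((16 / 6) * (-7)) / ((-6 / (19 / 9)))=532 / 81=6.57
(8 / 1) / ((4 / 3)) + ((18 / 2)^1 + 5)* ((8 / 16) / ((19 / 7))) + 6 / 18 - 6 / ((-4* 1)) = 1187 / 114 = 10.41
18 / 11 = 1.64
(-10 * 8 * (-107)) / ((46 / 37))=158360 / 23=6885.22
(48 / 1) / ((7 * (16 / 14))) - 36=-30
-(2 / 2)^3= -1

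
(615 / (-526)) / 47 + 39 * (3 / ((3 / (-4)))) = -3857247 / 24722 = -156.02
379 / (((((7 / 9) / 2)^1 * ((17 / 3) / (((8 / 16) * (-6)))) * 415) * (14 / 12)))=-368388 / 345695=-1.07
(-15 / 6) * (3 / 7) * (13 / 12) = -65 / 56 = -1.16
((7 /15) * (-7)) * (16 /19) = -784 /285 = -2.75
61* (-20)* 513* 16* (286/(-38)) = 75366720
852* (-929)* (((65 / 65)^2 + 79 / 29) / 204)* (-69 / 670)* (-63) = -15483083742 / 165155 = -93748.80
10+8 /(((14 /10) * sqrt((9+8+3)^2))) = 72 /7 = 10.29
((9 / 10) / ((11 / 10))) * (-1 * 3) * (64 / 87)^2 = -12288 / 9251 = -1.33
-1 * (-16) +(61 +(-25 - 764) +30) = -682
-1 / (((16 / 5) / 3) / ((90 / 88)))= -0.96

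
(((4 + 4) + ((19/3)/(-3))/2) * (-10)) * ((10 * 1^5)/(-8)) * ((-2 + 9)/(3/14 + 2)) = 153125/558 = 274.42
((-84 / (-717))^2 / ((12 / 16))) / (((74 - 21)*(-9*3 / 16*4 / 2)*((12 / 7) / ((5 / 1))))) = -219520 / 735661359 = -0.00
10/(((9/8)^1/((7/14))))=40/9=4.44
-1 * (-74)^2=-5476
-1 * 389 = -389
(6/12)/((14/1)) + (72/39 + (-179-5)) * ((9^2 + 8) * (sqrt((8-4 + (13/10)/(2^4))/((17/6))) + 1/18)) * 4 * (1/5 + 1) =-1264512 * sqrt(166515)/5525-23604029/5460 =-97716.73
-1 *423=-423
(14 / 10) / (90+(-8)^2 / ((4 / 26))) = 7 / 2530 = 0.00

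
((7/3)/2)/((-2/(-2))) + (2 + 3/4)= 47/12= 3.92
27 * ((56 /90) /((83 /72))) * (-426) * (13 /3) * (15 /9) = -44837.78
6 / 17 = 0.35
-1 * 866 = -866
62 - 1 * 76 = -14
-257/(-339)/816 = 257/276624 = 0.00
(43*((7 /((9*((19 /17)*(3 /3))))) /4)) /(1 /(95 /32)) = 25585 /1152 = 22.21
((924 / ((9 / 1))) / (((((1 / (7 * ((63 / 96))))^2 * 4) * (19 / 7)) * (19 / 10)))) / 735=26411 / 184832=0.14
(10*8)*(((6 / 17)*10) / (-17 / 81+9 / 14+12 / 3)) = 5443200 / 85459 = 63.69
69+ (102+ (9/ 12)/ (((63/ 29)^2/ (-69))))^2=26002249249/ 3111696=8356.29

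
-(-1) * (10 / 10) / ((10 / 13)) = 13 / 10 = 1.30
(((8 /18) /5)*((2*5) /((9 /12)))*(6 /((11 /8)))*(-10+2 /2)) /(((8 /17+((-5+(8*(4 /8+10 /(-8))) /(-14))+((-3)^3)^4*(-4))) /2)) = 30464 /695657611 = 0.00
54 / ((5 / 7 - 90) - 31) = -189 / 421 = -0.45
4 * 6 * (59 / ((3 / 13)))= 6136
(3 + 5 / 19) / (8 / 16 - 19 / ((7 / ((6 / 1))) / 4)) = -868 / 17195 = -0.05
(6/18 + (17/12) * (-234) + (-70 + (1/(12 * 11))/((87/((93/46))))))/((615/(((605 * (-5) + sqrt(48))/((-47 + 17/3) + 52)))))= 3885233275/21002496 - 14128121 * sqrt(3)/57756864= 184.57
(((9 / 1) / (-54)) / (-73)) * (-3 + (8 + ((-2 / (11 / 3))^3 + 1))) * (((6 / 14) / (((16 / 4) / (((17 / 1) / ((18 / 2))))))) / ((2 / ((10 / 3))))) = 15725 / 3497868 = 0.00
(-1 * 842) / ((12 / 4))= -280.67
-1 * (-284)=284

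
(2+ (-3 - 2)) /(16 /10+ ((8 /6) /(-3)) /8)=-270 /139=-1.94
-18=-18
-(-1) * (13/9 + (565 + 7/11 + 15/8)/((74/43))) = 19411823/58608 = 331.21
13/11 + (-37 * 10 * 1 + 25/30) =-24287/66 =-367.98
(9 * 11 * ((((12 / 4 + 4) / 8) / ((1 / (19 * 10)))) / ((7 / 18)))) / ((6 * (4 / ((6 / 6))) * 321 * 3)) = 3135 / 1712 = 1.83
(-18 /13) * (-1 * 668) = 12024 /13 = 924.92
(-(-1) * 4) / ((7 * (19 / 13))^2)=676 / 17689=0.04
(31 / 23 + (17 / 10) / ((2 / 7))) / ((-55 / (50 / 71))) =-3357 / 35926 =-0.09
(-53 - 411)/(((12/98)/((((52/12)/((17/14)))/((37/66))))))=-45517472/1887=-24121.61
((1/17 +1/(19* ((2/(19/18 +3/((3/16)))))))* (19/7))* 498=489949/714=686.20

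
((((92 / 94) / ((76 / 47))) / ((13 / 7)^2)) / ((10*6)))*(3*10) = 1127 / 12844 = 0.09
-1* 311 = -311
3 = 3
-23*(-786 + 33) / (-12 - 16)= -17319 / 28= -618.54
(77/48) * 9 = 231/16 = 14.44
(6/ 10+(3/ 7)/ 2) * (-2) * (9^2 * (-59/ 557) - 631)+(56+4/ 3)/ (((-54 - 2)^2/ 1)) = 6822943147/ 6550320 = 1041.62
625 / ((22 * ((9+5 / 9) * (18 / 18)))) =5625 / 1892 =2.97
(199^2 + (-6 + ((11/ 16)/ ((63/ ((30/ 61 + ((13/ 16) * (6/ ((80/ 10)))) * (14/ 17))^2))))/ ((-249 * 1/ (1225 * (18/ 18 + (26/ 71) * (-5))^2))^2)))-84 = 1096803757201284990954716861/ 27759365882214863486976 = 39511.12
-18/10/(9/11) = -11/5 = -2.20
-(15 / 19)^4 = -50625 / 130321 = -0.39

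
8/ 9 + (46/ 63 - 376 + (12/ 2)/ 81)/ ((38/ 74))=-2620552/ 3591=-729.76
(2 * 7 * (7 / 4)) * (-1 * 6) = -147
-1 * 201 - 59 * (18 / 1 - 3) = -1086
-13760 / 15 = -2752 / 3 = -917.33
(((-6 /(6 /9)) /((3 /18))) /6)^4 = 6561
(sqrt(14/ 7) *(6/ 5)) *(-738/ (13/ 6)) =-26568 *sqrt(2)/ 65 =-578.04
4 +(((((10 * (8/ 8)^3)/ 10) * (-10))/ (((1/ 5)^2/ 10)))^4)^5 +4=90949470177292823791503906250000000000000000000000000000000000000008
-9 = -9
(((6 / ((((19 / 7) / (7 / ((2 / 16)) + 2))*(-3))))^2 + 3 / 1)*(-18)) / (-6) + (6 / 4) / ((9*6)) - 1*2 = 71300485 / 12996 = 5486.34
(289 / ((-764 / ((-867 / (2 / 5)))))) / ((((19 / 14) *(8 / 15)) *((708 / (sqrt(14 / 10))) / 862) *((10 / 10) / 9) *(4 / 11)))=40388.02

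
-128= -128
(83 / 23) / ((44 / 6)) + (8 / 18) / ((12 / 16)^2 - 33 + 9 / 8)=1090357 / 2281554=0.48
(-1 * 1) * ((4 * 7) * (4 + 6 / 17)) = -2072 / 17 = -121.88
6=6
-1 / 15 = -0.07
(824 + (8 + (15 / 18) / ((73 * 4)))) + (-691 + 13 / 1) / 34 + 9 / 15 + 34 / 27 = 1090881953 / 1340280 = 813.92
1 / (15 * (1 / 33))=11 / 5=2.20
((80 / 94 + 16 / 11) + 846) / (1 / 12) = 5262888 / 517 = 10179.67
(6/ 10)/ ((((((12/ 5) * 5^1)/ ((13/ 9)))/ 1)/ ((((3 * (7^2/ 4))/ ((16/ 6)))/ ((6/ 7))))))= 4459/ 3840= 1.16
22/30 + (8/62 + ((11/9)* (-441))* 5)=-1252774/465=-2694.14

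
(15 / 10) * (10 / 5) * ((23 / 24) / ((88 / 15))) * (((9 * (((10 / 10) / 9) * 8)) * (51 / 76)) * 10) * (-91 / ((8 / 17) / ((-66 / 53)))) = 408291975 / 64448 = 6335.22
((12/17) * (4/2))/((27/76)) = 3.97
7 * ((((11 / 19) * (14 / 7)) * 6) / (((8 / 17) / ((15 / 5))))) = 11781 / 38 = 310.03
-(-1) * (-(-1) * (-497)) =-497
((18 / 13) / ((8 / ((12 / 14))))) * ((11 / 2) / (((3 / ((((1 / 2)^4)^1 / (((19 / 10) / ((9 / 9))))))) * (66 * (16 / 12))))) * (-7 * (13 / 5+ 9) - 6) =-981 / 110656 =-0.01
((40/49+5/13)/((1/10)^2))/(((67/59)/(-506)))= -2283831000/42679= -53511.82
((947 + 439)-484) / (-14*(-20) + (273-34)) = 902 / 519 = 1.74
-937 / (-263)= 937 / 263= 3.56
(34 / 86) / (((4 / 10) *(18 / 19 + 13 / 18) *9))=1615 / 24553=0.07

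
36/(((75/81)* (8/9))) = 43.74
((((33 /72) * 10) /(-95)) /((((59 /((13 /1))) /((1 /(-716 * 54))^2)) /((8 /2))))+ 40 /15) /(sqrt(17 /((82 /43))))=13406307107185 * sqrt(59942) /3675003935796288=0.89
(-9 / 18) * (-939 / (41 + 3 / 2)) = 939 / 85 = 11.05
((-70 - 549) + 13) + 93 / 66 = -13301 / 22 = -604.59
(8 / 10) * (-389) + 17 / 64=-99499 / 320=-310.93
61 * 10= 610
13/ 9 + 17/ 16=361/ 144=2.51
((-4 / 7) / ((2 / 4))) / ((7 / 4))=-32 / 49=-0.65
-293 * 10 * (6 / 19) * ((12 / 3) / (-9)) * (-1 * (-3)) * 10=234400 / 19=12336.84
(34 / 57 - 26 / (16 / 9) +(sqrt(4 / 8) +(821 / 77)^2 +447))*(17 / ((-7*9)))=-147.70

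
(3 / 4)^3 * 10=135 / 32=4.22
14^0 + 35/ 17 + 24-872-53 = -15265/ 17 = -897.94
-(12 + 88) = -100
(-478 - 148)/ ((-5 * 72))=313/ 180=1.74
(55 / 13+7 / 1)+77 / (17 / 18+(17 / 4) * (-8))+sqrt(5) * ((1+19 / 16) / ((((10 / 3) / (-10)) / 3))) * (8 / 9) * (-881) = 9836 / 1105+30835 * sqrt(5) / 2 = 34483.48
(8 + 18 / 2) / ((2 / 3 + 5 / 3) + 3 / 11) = 561 / 86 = 6.52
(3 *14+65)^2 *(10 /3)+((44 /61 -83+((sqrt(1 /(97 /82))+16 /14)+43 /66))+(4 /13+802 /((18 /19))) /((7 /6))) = sqrt(7954) /97+677057135 /17446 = 38809.65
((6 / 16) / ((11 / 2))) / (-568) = -3 / 24992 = -0.00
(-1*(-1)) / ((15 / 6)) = 2 / 5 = 0.40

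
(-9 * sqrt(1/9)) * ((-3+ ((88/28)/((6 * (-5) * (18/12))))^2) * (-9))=-297191/3675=-80.87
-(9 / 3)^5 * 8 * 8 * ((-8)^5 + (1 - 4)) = 509654592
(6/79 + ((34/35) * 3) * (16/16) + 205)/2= 575093/5530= 104.00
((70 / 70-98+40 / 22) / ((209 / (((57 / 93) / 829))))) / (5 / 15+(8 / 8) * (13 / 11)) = -3141 / 14134450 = -0.00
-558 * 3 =-1674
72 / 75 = 24 / 25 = 0.96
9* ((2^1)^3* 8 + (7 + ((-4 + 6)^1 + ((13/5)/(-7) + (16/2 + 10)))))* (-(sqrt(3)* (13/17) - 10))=57096/7 - 371124* sqrt(3)/595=7076.23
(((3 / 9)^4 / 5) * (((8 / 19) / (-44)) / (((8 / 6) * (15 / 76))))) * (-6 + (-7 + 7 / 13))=0.00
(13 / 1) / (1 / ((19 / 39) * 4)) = 76 / 3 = 25.33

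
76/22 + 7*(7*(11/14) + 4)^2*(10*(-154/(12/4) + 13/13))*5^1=-104933447/66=-1589900.71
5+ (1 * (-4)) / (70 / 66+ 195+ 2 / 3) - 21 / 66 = 55481 / 11902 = 4.66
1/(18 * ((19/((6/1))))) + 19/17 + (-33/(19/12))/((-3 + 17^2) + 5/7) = 229592/216087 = 1.06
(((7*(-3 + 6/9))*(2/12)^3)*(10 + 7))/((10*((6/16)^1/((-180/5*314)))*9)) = 523124/1215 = 430.55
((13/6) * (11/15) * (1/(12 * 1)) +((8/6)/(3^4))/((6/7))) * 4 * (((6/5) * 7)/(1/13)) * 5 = 402311/1215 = 331.12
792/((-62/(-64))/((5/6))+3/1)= 7040/37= 190.27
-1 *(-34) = 34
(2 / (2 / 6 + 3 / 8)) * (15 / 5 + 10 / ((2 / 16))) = 3984 / 17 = 234.35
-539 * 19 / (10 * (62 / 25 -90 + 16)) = 51205 / 3576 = 14.32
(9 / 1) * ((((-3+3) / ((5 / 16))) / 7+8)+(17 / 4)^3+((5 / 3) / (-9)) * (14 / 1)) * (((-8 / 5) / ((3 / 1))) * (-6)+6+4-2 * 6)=28399 / 32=887.47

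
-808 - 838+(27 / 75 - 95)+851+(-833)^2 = 17324984 / 25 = 692999.36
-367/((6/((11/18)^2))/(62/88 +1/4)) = -28259/1296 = -21.80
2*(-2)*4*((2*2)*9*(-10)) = 5760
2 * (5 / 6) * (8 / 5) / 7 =8 / 21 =0.38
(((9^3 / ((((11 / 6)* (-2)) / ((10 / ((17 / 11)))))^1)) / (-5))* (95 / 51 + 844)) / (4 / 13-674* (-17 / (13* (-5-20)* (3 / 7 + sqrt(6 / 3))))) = -168774544185975* sqrt(2) / 27131952553-1275125256349425 / 461243193401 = -11561.67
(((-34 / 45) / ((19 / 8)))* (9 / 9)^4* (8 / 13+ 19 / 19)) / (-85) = 112 / 18525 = 0.01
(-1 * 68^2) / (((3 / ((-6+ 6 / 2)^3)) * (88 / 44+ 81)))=41616 / 83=501.40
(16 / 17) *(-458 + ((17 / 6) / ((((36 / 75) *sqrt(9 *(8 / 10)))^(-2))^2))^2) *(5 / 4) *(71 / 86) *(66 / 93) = -118338961207274403464 / 432224273681640625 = -273.79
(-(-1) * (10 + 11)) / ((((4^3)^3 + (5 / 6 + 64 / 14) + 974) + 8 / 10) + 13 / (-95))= 83790 / 1049865031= 0.00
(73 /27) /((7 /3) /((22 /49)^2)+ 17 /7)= 247324 /1280997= 0.19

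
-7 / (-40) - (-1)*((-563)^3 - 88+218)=-7138136673 / 40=-178453416.82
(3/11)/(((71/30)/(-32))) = -2880/781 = -3.69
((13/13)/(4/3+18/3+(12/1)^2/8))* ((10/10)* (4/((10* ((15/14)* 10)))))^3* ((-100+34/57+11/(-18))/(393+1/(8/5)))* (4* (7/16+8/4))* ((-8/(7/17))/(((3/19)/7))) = 8297093168/1893090234375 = 0.00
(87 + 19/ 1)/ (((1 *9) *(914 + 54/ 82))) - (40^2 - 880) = -243002134/ 337509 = -719.99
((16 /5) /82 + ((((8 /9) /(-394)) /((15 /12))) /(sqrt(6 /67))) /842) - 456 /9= -50.63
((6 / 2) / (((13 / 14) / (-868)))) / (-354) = 6076 / 767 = 7.92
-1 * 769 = -769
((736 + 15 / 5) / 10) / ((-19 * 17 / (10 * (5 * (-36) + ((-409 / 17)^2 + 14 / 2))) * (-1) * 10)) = 43336438 / 466735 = 92.85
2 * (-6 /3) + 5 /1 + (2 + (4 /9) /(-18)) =241 /81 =2.98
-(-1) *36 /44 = 9 /11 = 0.82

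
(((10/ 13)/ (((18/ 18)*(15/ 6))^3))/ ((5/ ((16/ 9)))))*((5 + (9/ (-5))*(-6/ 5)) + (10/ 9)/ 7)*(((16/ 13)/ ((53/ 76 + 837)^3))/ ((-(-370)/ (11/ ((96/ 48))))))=56996700028928/ 14295315469699176732421875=0.00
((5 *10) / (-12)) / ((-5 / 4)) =10 / 3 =3.33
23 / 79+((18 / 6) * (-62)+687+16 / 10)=198642 / 395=502.89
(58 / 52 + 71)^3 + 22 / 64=26367211667 / 70304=375045.68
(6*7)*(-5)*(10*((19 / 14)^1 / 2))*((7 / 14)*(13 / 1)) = -18525 / 2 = -9262.50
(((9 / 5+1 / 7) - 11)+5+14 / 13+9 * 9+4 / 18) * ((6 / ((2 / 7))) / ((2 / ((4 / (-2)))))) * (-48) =5126416 / 65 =78867.94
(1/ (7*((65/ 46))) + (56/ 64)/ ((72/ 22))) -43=-5586437/ 131040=-42.63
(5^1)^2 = 25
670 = 670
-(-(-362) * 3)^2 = -1179396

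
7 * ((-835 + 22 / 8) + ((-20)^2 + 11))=-11795 / 4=-2948.75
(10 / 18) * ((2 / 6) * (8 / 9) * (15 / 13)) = 200 / 1053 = 0.19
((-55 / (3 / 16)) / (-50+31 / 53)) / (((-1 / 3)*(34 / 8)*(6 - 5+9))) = -18656 / 44523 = -0.42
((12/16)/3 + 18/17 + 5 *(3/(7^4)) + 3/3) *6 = 1133931/81634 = 13.89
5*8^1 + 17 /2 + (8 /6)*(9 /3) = 105 /2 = 52.50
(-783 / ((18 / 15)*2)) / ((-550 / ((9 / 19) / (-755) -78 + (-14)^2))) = 441794961 / 6311800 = 70.00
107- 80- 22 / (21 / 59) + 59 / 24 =-5435 / 168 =-32.35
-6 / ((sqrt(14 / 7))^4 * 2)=-3 / 4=-0.75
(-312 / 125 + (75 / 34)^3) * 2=40471527 / 2456500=16.48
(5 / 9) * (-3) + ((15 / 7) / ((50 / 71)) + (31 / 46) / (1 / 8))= 32687 / 4830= 6.77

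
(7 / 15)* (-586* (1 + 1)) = -8204 / 15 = -546.93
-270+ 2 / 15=-4048 / 15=-269.87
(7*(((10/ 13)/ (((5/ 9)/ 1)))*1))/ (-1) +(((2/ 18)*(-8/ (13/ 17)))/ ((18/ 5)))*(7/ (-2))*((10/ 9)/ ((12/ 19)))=-16849/ 2187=-7.70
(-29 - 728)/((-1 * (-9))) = -757/9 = -84.11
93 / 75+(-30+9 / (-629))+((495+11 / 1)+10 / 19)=142740356 / 298775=477.75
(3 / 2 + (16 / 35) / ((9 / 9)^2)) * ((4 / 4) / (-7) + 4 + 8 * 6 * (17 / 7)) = 115491 / 490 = 235.70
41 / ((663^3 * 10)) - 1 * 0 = 41 / 2914342470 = 0.00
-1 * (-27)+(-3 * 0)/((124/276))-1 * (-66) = 93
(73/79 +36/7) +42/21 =4461/553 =8.07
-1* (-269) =269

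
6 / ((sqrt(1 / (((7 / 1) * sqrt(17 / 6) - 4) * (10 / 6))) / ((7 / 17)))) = 7 * sqrt(-240 + 70 * sqrt(102)) / 17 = 8.90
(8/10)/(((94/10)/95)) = 380/47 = 8.09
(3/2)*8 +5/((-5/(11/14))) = 157/14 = 11.21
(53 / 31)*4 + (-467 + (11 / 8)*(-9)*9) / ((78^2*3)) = 6.81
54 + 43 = 97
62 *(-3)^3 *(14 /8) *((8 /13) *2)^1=-46872 /13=-3605.54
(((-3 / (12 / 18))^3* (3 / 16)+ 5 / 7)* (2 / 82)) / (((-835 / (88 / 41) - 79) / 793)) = 127957687 / 189130704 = 0.68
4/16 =1/4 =0.25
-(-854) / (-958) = -427 / 479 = -0.89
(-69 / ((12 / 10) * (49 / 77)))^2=1600225 / 196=8164.41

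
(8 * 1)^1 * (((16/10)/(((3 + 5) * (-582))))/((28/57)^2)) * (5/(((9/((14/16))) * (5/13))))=-4693/325920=-0.01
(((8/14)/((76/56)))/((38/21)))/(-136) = -21/12274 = -0.00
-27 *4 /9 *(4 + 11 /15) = -284 /5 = -56.80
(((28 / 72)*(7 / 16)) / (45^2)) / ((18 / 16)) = 49 / 656100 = 0.00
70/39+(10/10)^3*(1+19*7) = 5296/39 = 135.79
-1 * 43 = -43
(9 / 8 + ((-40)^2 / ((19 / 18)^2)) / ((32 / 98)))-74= 12490337 / 2888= 4324.91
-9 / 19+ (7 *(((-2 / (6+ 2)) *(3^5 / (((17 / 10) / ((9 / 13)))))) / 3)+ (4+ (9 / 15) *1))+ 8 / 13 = -2224821 / 41990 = -52.98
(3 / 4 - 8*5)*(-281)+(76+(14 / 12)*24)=44533 / 4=11133.25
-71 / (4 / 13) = -923 / 4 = -230.75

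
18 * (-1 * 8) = -144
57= 57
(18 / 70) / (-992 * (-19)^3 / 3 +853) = 27 / 238234045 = 0.00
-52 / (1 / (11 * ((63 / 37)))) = -36036 / 37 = -973.95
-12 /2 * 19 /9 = -38 /3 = -12.67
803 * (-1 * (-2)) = 1606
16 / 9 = 1.78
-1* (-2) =2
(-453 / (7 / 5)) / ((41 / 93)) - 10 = -213515 / 287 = -743.95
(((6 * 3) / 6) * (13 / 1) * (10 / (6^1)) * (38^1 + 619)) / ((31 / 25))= 34439.52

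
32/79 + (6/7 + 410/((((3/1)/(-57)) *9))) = -4301588/4977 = -864.29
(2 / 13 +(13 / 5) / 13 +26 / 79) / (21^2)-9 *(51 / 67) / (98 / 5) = -35197829 / 101149230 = -0.35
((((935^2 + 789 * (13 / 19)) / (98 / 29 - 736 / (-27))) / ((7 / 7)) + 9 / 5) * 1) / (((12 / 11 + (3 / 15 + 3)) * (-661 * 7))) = -71580833577 / 49773175732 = -1.44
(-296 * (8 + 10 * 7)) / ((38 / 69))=-796536 / 19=-41922.95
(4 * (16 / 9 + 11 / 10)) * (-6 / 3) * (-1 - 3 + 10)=-2072 / 15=-138.13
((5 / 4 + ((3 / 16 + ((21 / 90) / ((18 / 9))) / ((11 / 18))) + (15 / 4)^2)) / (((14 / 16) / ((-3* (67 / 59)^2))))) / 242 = -46488084 / 162162385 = -0.29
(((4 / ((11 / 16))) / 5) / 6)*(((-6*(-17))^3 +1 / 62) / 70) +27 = 75884693 / 25575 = 2967.14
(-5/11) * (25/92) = -0.12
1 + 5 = 6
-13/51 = -0.25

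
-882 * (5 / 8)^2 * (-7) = 77175 / 32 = 2411.72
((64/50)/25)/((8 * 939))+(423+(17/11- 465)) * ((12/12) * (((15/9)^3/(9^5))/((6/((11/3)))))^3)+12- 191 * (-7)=6237100702892170138843374766567/4623499385752054738376295000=1349.00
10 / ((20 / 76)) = 38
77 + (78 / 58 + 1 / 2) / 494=77.00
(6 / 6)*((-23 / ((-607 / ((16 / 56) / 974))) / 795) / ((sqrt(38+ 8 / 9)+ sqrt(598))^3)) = 207 / (548354695*(5*sqrt(14)+ 3*sqrt(598))^3) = 0.00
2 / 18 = 1 / 9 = 0.11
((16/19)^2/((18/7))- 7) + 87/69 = -408260/74727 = -5.46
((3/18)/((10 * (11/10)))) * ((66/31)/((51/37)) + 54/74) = 0.03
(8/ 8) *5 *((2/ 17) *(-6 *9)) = -540/ 17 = -31.76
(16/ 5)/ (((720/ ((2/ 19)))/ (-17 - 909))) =-1852/ 4275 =-0.43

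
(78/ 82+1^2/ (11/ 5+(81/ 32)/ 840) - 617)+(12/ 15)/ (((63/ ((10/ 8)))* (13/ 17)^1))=-408012289255/ 662815881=-615.57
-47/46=-1.02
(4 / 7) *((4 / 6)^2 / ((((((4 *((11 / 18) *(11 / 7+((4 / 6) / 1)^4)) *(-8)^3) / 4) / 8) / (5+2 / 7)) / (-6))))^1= 8991 / 77231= 0.12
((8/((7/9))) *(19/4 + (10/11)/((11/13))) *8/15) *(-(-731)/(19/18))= 1780435296/80465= 22126.83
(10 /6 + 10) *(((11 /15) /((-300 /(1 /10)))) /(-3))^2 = 847 /10935000000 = 0.00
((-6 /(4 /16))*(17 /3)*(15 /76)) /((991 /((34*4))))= -69360 /18829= -3.68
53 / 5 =10.60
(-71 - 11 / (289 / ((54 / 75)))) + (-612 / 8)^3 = -447768.15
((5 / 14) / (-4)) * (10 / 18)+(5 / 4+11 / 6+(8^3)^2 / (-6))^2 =1923873776957 / 1008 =1908604937.46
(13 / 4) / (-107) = -13 / 428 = -0.03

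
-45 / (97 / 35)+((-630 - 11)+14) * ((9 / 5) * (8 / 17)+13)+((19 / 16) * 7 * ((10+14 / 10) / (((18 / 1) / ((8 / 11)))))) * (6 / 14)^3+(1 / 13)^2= -26130475114243 / 3004181180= -8698.04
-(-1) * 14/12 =7/6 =1.17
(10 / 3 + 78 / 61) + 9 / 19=17683 / 3477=5.09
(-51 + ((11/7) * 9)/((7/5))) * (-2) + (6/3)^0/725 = 81.80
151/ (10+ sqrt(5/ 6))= 1812/ 119-151 * sqrt(30)/ 595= 13.84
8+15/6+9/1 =39/2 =19.50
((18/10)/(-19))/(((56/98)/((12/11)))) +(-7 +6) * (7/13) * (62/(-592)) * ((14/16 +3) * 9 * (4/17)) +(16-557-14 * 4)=-81582965493/136719440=-596.72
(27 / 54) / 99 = 0.01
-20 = -20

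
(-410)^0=1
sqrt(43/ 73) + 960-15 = sqrt(3139)/ 73 + 945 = 945.77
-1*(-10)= 10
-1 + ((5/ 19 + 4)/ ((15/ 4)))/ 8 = -163/ 190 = -0.86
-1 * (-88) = 88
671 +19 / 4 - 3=2691 / 4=672.75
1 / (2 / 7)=7 / 2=3.50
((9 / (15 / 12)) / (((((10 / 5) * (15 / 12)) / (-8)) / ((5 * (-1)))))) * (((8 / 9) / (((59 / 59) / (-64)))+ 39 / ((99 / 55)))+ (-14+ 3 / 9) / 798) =-2699616 / 665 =-4059.57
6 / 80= 3 / 40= 0.08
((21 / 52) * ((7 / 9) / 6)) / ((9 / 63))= 343 / 936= 0.37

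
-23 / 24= -0.96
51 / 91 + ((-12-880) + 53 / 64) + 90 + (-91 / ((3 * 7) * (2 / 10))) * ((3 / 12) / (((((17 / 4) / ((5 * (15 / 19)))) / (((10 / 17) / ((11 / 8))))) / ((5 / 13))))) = -281926627161 / 351775424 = -801.44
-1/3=-0.33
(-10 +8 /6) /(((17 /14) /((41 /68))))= -3731 /867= -4.30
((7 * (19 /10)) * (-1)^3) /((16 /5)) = -133 /32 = -4.16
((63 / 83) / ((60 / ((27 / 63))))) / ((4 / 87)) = 783 / 6640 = 0.12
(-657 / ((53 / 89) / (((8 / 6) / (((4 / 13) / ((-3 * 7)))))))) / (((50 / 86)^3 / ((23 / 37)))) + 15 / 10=19460859548721 / 61281250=317566.30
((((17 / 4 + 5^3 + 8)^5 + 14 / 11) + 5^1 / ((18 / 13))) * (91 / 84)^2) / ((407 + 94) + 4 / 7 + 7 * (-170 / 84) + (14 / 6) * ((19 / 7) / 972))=52568328845868638985 / 448263901184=117270939.52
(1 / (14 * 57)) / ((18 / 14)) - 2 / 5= -0.40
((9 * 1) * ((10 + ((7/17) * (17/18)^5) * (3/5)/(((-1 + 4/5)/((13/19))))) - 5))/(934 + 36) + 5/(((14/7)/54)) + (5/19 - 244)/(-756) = 1222142351123/9028635840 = 135.36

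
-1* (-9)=9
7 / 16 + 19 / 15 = 409 / 240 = 1.70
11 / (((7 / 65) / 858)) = 613470 / 7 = 87638.57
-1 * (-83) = 83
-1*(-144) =144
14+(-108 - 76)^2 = 33870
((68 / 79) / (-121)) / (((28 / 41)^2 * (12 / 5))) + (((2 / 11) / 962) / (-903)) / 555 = -1640186299853 / 258081155251920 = -0.01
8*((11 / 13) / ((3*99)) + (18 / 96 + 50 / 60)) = 5749 / 702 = 8.19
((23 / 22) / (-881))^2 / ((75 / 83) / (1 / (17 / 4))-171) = -43907 / 5212027449057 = -0.00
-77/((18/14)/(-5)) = 2695/9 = 299.44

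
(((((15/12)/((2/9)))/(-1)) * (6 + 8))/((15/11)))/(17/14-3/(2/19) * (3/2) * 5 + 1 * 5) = 0.28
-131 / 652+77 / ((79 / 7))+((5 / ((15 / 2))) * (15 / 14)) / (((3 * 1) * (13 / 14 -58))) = 817051283 / 123464676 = 6.62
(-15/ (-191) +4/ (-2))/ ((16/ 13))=-4771/ 3056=-1.56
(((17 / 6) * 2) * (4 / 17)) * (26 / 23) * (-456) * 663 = -10480704 / 23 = -455682.78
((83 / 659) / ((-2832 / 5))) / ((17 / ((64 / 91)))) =-1660 / 180446721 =-0.00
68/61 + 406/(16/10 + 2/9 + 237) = 1845266/655567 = 2.81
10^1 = 10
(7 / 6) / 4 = 7 / 24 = 0.29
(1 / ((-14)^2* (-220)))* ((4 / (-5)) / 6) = 1 / 323400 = 0.00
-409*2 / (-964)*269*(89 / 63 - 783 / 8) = -5348890957 / 242928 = -22018.42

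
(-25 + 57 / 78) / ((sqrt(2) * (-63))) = 631 * sqrt(2) / 3276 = 0.27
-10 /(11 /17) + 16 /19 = -3054 /209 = -14.61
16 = 16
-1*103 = -103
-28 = -28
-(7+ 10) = -17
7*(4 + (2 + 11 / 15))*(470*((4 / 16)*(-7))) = -232603 / 6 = -38767.17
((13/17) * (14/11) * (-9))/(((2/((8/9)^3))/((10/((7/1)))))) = -66560/15147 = -4.39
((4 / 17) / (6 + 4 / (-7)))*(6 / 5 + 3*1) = 294 / 1615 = 0.18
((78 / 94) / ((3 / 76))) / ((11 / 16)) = 15808 / 517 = 30.58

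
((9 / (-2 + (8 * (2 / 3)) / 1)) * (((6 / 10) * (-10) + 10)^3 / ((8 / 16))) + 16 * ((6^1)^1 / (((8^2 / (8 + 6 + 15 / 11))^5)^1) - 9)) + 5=5584373874734791 / 27019874140160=206.68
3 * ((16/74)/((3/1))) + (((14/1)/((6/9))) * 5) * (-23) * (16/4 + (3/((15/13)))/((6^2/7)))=-4831031/444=-10880.70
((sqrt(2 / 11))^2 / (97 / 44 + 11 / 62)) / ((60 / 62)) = 3844 / 48735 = 0.08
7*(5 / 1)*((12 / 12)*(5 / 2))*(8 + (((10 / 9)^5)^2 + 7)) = 10902809052625 / 6973568802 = 1563.45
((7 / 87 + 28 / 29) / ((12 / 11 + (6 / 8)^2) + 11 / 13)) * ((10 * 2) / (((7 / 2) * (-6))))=-594880 / 1492659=-0.40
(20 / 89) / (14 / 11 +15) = 220 / 15931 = 0.01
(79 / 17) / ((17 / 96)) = 7584 / 289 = 26.24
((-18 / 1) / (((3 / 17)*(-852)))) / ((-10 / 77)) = -1309 / 1420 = -0.92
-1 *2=-2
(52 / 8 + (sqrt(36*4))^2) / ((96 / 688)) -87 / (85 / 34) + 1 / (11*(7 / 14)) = 689017 / 660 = 1043.97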